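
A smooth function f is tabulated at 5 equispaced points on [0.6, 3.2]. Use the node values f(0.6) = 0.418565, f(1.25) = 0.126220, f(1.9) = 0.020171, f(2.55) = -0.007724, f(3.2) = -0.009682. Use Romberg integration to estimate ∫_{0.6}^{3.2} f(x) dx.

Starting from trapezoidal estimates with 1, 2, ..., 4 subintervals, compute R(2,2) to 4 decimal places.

R(0,0) (trapezoid, 1 panel, h=2.6000): 0.531548
R(1,0) (trapezoid, 2 panels, h=1.3000): 0.291996
R(2,0) (trapezoid, 4 panels, h=0.6500): 0.223021
R(1,1) = 0.291996 + (0.291996 − 0.531548)/3 = 0.212145
R(2,1) = 0.223021 + (0.223021 − 0.291996)/3 = 0.200029
R(2,2) = 0.200029 + (0.200029 − 0.212145)/15 = 0.199221

0.1992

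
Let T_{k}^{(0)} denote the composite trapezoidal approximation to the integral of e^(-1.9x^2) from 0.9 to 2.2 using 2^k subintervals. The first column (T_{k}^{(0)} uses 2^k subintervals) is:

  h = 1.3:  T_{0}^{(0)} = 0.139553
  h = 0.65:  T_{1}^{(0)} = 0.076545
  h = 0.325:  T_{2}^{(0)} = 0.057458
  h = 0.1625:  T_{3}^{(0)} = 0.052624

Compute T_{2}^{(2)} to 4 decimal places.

Richardson extrapolation on the trapezoidal column (denominator 4−1=3):
T_{1}^{(1)} = 0.076545 + (0.076545 − 0.139553)/3 = 0.055542
T_{2}^{(1)} = 0.057458 + (0.057458 − 0.076545)/3 = 0.051096
T_{2}^{(2)} = 0.051096 + (0.051096 − 0.055542)/15 = 0.050800

0.0508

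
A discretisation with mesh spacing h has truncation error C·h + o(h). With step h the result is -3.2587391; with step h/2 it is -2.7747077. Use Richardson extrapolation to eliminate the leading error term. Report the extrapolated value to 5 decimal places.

-2.29068

The leading error scales as h; refining by a factor of 2 reduces it by 2^1 = 2.
Extrapolated value = (2·A(h/2) − A(h)) / (2 − 1)
= (2·(-2.7747077) − (-3.2587391)) / 1
= -2.2906763 / 1 = -2.2906763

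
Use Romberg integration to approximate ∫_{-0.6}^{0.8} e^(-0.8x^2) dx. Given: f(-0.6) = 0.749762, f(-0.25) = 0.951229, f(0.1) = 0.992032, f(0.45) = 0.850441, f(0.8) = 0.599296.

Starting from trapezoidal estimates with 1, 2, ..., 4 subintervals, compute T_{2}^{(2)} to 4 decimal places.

1.2289

T_{0}^{(0)} (trapezoid, 1 panel, h=1.4000): 0.944341
T_{1}^{(0)} (trapezoid, 2 panels, h=0.7000): 1.166593
T_{2}^{(0)} (trapezoid, 4 panels, h=0.3500): 1.213881
T_{1}^{(1)} = 1.166593 + (1.166593 − 0.944341)/3 = 1.240677
T_{2}^{(1)} = 1.213881 + (1.213881 − 1.166593)/3 = 1.229644
T_{2}^{(2)} = 1.229644 + (1.229644 − 1.240677)/15 = 1.228908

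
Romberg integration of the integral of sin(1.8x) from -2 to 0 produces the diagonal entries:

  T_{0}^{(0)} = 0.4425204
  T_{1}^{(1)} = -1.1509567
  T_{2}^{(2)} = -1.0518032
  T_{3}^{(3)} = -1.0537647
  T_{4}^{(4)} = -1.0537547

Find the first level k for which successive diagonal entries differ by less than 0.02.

|T_{1}^{(1)} − T_{0}^{(0)}| = 1.5934771 ≥ 0.02
|T_{2}^{(2)} − T_{1}^{(1)}| = 0.0991535 ≥ 0.02
|T_{3}^{(3)} − T_{2}^{(2)}| = 0.0019615 < 0.02

k = 3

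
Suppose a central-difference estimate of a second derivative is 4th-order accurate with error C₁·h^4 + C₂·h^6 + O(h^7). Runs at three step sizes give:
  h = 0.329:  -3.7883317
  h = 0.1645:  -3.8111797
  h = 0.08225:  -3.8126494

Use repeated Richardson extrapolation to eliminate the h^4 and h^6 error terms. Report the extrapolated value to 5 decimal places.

-3.81275

First eliminate the h^4 term (factor 2^4 = 16):
  B₁ = (16·(-3.8111797) − (-3.7883317))/15 = -3.8127029
  B₂ = (16·(-3.8126494) − (-3.8111797))/15 = -3.8127474
Then eliminate the h^6 term (factor 2^6 = 64):
  (64·(-3.8127474) − (-3.8127029))/63 = -3.8127481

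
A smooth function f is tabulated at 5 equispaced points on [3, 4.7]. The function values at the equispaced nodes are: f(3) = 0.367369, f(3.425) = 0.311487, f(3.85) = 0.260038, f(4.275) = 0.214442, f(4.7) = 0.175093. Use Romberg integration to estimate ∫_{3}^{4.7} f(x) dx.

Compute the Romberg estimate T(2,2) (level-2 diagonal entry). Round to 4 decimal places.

0.4486

T(0,0) (trapezoid, 1 panel, h=1.7000): 0.461093
T(1,0) (trapezoid, 2 panels, h=0.8500): 0.451579
T(2,0) (trapezoid, 4 panels, h=0.4250): 0.449309
T(1,1) = 0.451579 + (0.451579 − 0.461093)/3 = 0.448408
T(2,1) = 0.449309 + (0.449309 − 0.451579)/3 = 0.448552
T(2,2) = 0.448552 + (0.448552 − 0.448408)/15 = 0.448562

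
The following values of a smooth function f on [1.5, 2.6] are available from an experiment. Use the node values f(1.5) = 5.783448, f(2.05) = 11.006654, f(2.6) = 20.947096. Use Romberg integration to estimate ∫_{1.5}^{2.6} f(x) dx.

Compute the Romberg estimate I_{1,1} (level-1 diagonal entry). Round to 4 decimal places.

12.9721

I_{0,0} (trapezoid, 1 panel, h=1.1000): 14.701799
I_{1,0} (trapezoid, 2 panels, h=0.5500): 13.404559
I_{1,1} = 13.404559 + (13.404559 − 14.701799)/3 = 12.972146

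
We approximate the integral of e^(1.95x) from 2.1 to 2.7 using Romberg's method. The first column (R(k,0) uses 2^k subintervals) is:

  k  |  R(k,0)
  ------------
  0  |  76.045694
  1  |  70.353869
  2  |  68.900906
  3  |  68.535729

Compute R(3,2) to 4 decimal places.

Richardson extrapolation on the trapezoidal column (denominator 4−1=3):
R(2,1) = (4·68.900906 − 70.353869) / 3 = 68.416585
R(3,1) = (4·68.535729 − 68.900906) / 3 = 68.414003
R(3,2) = 68.414003 + (68.414003 − 68.416585)/15 = 68.413831
(Column j=1 coincides with Simpson's rule on the same nodes.)

68.4138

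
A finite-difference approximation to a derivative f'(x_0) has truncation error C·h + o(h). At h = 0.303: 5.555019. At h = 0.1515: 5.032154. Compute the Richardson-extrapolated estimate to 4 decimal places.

4.5093

Extrapolated value = (2·A(h/2) − A(h)) / (2 − 1)
= (2·5.032154 − 5.555019) / 1
= 4.509289 / 1 = 4.509289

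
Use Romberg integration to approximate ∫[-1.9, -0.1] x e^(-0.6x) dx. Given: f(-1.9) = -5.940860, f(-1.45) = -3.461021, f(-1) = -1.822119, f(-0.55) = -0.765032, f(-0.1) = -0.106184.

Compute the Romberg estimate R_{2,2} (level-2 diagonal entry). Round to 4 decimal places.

-3.9886

R_{0,0} (trapezoid, 1 panel, h=1.8000): -5.442340
R_{1,0} (trapezoid, 2 panels, h=0.9000): -4.361077
R_{2,0} (trapezoid, 4 panels, h=0.4500): -4.082262
R_{1,1} = -4.361077 + (-4.361077 − (-5.442340))/3 = -4.000656
R_{2,1} = -4.082262 + (-4.082262 − (-4.361077))/3 = -3.989324
R_{2,2} = -3.989324 + (-3.989324 − (-4.000656))/15 = -3.988569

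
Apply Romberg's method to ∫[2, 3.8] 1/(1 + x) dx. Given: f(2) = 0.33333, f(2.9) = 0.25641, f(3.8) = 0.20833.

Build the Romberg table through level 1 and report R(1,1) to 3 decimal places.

R(0,0) (trapezoid, 1 panel, h=1.8000): 0.48749
R(1,0) (trapezoid, 2 panels, h=0.9000): 0.47452
R(1,1) = 0.47452 + (0.47452 − 0.48749)/3 = 0.47020

0.470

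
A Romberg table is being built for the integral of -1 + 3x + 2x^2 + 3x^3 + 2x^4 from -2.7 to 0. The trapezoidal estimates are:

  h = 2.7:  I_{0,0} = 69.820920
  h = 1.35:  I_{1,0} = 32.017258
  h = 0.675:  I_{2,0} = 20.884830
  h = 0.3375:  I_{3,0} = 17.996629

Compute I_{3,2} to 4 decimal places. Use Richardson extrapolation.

17.0246

Richardson extrapolation on the trapezoidal column (denominator 4−1=3):
I_{2,1} = 20.884830 + (20.884830 − 32.017258)/3 = 17.174021
I_{3,1} = 17.996629 + (17.996629 − 20.884830)/3 = 17.033895
I_{3,2} = (16·17.033895 − 17.174021) / 15 = 17.024553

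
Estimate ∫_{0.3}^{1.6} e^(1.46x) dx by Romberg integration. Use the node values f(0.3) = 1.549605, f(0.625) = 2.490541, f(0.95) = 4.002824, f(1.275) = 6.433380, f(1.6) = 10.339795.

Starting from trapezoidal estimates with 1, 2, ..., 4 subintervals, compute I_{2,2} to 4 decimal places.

I_{0,0} (trapezoid, 1 panel, h=1.3000): 7.728110
I_{1,0} (trapezoid, 2 panels, h=0.6500): 6.465891
I_{2,0} (trapezoid, 4 panels, h=0.3250): 6.133220
I_{1,1} = 6.465891 + (6.465891 − 7.728110)/3 = 6.045151
I_{2,1} = 6.133220 + (6.133220 − 6.465891)/3 = 6.022330
I_{2,2} = 6.022330 + (6.022330 − 6.045151)/15 = 6.020809

6.0208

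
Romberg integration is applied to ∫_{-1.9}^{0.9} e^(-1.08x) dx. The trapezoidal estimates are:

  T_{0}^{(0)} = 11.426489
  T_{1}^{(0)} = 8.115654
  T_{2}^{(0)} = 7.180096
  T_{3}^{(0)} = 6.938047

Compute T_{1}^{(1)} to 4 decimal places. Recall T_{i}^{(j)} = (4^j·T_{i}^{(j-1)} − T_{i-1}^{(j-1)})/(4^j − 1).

Richardson extrapolation on the trapezoidal column (denominator 4−1=3):
T_{1}^{(1)} = 8.115654 + (8.115654 − 11.426489)/3 = 7.012042

7.0120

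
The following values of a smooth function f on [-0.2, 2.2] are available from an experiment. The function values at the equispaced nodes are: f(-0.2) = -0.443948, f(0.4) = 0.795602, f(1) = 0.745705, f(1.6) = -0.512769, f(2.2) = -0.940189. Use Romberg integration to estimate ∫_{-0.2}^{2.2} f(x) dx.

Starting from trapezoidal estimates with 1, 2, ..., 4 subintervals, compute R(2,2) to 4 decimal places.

R(0,0) (trapezoid, 1 panel, h=2.4000): -1.660964
R(1,0) (trapezoid, 2 panels, h=1.2000): 0.064364
R(2,0) (trapezoid, 4 panels, h=0.6000): 0.201882
R(1,1) = 0.064364 + (0.064364 − (-1.660964))/3 = 0.639473
R(2,1) = 0.201882 + (0.201882 − 0.064364)/3 = 0.247721
R(2,2) = 0.247721 + (0.247721 − 0.639473)/15 = 0.221604

0.2216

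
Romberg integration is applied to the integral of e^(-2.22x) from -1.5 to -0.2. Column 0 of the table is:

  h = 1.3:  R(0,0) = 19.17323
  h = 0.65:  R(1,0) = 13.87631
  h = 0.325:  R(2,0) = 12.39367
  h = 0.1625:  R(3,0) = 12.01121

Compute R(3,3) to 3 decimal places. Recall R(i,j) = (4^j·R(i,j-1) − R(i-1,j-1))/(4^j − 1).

Richardson extrapolation on the trapezoidal column (denominator 4−1=3):
R(1,1) = (4·13.87631 − 19.17323) / 3 = 12.11067
R(2,1) = 12.39367 + (12.39367 − 13.87631)/3 = 11.89946
R(3,1) = 12.01121 + (12.01121 − 12.39367)/3 = 11.88372
R(2,2) = 11.89946 + (11.89946 − 12.11067)/15 = 11.88538
R(3,2) = (16·11.88372 − 11.89946) / 15 = 11.88267
R(3,3) = 11.88267 + (11.88267 − 11.88538)/63 = 11.88263
(Column j=1 coincides with Simpson's rule on the same nodes.)

11.883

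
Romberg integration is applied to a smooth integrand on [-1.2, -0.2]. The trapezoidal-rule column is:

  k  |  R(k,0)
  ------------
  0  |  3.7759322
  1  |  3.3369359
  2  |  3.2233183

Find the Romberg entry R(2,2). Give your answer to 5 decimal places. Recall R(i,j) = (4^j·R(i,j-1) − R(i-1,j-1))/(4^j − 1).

R(1,1) = (4·3.3369359 − 3.7759322) / 3 = 3.1906038
R(2,1) = (4·3.2233183 − 3.3369359) / 3 = 3.1854458
R(2,2) = 3.1854458 + (3.1854458 − 3.1906038)/15 = 3.1851019
(Column j=1 coincides with Simpson's rule on the same nodes.)

3.18510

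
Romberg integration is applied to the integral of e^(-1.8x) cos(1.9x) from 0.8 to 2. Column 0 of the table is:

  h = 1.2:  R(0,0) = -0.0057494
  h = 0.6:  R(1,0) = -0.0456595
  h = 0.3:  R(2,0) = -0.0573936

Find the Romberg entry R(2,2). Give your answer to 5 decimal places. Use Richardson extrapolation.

Richardson extrapolation on the trapezoidal column (denominator 4−1=3):
R(1,1) = -0.0456595 + (-0.0456595 − (-0.0057494))/3 = -0.0589629
R(2,1) = -0.0573936 + (-0.0573936 − (-0.0456595))/3 = -0.0613050
R(2,2) = -0.0613050 + (-0.0613050 − (-0.0589629))/15 = -0.0614611

-0.06146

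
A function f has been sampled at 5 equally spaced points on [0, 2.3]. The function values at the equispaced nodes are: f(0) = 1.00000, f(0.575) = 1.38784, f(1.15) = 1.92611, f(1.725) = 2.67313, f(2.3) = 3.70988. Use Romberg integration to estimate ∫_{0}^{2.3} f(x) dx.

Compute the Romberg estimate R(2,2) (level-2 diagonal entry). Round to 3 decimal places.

R(0,0) (trapezoid, 1 panel, h=2.3000): 5.41636
R(1,0) (trapezoid, 2 panels, h=1.1500): 4.92321
R(2,0) (trapezoid, 4 panels, h=0.5750): 4.79666
R(1,1) = 4.92321 + (4.92321 − 5.41636)/3 = 4.75883
R(2,1) = 4.79666 + (4.79666 − 4.92321)/3 = 4.75448
R(2,2) = 4.75448 + (4.75448 − 4.75883)/15 = 4.75419

4.754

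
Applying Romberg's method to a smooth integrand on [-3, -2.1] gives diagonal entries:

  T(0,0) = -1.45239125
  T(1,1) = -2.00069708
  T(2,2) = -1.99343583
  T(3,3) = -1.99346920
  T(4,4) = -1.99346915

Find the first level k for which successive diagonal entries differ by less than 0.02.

k = 2

|T(1,1) − T(0,0)| = 0.54830583 ≥ 0.02
|T(2,2) − T(1,1)| = 0.00726125 < 0.02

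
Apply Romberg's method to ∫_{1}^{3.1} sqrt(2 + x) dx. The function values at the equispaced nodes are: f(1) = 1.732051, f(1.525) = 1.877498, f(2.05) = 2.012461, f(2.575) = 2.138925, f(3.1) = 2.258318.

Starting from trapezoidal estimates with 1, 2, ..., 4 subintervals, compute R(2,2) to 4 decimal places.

R(0,0) (trapezoid, 1 panel, h=2.1000): 4.189887
R(1,0) (trapezoid, 2 panels, h=1.0500): 4.208028
R(2,0) (trapezoid, 4 panels, h=0.5250): 4.212636
R(1,1) = 4.208028 + (4.208028 − 4.189887)/3 = 4.214075
R(2,1) = 4.212636 + (4.212636 − 4.208028)/3 = 4.214172
R(2,2) = 4.214172 + (4.214172 − 4.214075)/15 = 4.214178

4.2142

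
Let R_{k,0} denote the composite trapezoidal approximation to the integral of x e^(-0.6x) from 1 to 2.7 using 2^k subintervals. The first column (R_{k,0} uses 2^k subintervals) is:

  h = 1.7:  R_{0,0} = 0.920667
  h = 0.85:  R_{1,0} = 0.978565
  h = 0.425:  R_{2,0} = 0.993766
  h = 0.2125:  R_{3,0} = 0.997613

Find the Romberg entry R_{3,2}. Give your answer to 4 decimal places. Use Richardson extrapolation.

0.9989

Richardson extrapolation on the trapezoidal column (denominator 4−1=3):
R_{2,1} = 0.993766 + (0.993766 − 0.978565)/3 = 0.998833
R_{3,1} = 0.997613 + (0.997613 − 0.993766)/3 = 0.998895
R_{3,2} = 0.998895 + (0.998895 − 0.998833)/15 = 0.998899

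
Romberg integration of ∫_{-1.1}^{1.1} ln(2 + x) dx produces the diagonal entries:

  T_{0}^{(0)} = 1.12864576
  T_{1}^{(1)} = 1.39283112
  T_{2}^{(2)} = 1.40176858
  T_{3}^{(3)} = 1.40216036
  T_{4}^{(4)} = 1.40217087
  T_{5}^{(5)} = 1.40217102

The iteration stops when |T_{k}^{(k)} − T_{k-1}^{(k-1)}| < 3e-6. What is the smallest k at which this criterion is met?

k = 5

|T_{1}^{(1)} − T_{0}^{(0)}| = 0.26418536 ≥ 3e-6
|T_{2}^{(2)} − T_{1}^{(1)}| = 0.00893746 ≥ 3e-6
|T_{3}^{(3)} − T_{2}^{(2)}| = 0.00039178 ≥ 3e-6
|T_{4}^{(4)} − T_{3}^{(3)}| = 0.00001051 ≥ 3e-6
|T_{5}^{(5)} − T_{4}^{(4)}| = 0.00000015 < 3e-6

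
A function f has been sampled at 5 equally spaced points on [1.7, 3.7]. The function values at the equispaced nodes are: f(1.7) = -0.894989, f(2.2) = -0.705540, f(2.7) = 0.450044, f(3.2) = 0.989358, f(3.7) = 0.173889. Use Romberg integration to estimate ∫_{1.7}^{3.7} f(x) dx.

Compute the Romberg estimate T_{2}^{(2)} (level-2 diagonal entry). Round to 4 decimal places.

T_{0}^{(0)} (trapezoid, 1 panel, h=2.0000): -0.721100
T_{1}^{(0)} (trapezoid, 2 panels, h=1.0000): 0.089494
T_{2}^{(0)} (trapezoid, 4 panels, h=0.5000): 0.186656
T_{1}^{(1)} = 0.089494 + (0.089494 − (-0.721100))/3 = 0.359692
T_{2}^{(1)} = 0.186656 + (0.186656 − 0.089494)/3 = 0.219043
T_{2}^{(2)} = 0.219043 + (0.219043 − 0.359692)/15 = 0.209666

0.2097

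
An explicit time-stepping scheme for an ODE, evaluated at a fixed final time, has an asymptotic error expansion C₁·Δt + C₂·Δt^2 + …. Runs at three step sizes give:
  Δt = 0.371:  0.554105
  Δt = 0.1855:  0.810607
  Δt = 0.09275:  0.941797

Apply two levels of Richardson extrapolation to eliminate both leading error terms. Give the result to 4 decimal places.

1.0749

First eliminate the Δt term (factor 2^1 = 2):
  B₁ = (2·0.810607 − 0.554105)/1 = 1.067109
  B₂ = (2·0.941797 − 0.810607)/1 = 1.072987
Then eliminate the Δt^2 term (factor 2^2 = 4):
  (4·1.072987 − 1.067109)/3 = 1.074946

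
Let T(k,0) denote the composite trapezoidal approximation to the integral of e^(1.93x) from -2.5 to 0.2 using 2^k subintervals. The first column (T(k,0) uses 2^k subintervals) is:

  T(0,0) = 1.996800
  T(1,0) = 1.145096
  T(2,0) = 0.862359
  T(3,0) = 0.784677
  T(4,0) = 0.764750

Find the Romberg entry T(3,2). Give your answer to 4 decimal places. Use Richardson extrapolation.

Richardson extrapolation on the trapezoidal column (denominator 4−1=3):
T(2,1) = 0.862359 + (0.862359 − 1.145096)/3 = 0.768113
T(3,1) = (4·0.784677 − 0.862359) / 3 = 0.758783
T(3,2) = 0.758783 + (0.758783 − 0.768113)/15 = 0.758161

0.7582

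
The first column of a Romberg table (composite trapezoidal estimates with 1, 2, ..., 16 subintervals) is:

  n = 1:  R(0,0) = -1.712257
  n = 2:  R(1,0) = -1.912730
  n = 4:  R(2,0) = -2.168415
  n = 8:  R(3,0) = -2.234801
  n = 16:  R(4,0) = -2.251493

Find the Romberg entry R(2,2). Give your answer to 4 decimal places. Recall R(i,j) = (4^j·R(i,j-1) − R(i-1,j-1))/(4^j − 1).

-2.2719

Richardson extrapolation on the trapezoidal column (denominator 4−1=3):
R(1,1) = -1.912730 + (-1.912730 − (-1.712257))/3 = -1.979554
R(2,1) = -2.168415 + (-2.168415 − (-1.912730))/3 = -2.253643
R(2,2) = (16·(-2.253643) − (-1.979554)) / 15 = -2.271916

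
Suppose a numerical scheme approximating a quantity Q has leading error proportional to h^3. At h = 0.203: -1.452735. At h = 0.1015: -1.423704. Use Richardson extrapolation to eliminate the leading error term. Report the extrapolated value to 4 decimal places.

-1.4196

The leading error scales as h^3; refining by a factor of 2 reduces it by 2^3 = 8.
Extrapolated value = (8·A(h/2) − A(h)) / (8 − 1)
= (8·(-1.423704) − (-1.452735)) / 7
= -9.936897 / 7 = -1.419557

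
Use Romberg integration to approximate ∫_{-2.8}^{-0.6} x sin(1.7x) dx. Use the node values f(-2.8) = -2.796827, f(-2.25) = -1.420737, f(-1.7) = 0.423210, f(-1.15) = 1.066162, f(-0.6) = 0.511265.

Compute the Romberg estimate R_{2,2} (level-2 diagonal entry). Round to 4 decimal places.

R_{0,0} (trapezoid, 1 panel, h=2.2000): -2.514118
R_{1,0} (trapezoid, 2 panels, h=1.1000): -0.791528
R_{2,0} (trapezoid, 4 panels, h=0.5500): -0.590780
R_{1,1} = -0.791528 + (-0.791528 − (-2.514118))/3 = -0.217331
R_{2,1} = -0.590780 + (-0.590780 − (-0.791528))/3 = -0.523864
R_{2,2} = -0.523864 + (-0.523864 − (-0.217331))/15 = -0.544300

-0.5443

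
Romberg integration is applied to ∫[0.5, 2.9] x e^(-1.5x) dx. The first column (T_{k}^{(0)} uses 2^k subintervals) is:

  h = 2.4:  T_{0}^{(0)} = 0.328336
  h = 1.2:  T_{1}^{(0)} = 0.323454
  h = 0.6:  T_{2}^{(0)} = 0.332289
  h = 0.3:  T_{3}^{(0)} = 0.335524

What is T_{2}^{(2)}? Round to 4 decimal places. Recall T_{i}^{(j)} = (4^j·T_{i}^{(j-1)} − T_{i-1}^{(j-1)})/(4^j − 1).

0.3361

Richardson extrapolation on the trapezoidal column (denominator 4−1=3):
T_{1}^{(1)} = 0.323454 + (0.323454 − 0.328336)/3 = 0.321827
T_{2}^{(1)} = 0.332289 + (0.332289 − 0.323454)/3 = 0.335234
T_{2}^{(2)} = 0.335234 + (0.335234 − 0.321827)/15 = 0.336128
(Column j=1 coincides with Simpson's rule on the same nodes.)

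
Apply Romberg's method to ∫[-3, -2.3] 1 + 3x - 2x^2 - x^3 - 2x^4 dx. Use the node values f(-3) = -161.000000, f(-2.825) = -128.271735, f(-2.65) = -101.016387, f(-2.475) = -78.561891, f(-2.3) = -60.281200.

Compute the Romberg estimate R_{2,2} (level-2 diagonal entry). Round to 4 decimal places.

-72.9543

R_{0,0} (trapezoid, 1 panel, h=0.7000): -77.448420
R_{1,0} (trapezoid, 2 panels, h=0.3500): -74.079945
R_{2,0} (trapezoid, 4 panels, h=0.1750): -73.235857
R_{1,1} = -74.079945 + (-74.079945 − (-77.448420))/3 = -72.957120
R_{2,1} = -73.235857 + (-73.235857 − (-74.079945))/3 = -72.954494
R_{2,2} = -72.954494 + (-72.954494 − (-72.957120))/15 = -72.954319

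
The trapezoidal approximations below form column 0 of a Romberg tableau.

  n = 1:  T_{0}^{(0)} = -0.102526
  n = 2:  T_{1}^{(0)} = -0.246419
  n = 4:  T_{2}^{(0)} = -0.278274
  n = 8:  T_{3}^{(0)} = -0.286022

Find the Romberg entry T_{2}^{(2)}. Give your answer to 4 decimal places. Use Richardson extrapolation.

T_{1}^{(1)} = -0.246419 + (-0.246419 − (-0.102526))/3 = -0.294383
T_{2}^{(1)} = (4·(-0.278274) − (-0.246419)) / 3 = -0.288892
T_{2}^{(2)} = -0.288892 + (-0.288892 − (-0.294383))/15 = -0.288526

-0.2885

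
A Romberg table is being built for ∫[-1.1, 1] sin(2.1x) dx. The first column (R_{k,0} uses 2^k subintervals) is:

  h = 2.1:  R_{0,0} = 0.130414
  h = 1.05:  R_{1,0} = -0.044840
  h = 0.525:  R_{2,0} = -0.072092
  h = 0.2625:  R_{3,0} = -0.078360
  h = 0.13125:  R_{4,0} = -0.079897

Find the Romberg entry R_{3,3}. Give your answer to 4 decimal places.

-0.0804

R_{1,1} = -0.044840 + (-0.044840 − 0.130414)/3 = -0.103258
R_{2,1} = -0.072092 + (-0.072092 − (-0.044840))/3 = -0.081176
R_{3,1} = (4·(-0.078360) − (-0.072092)) / 3 = -0.080449
R_{2,2} = -0.081176 + (-0.081176 − (-0.103258))/15 = -0.079704
R_{3,2} = (16·(-0.080449) − (-0.081176)) / 15 = -0.080401
R_{3,3} = (64·(-0.080401) − (-0.079704)) / 63 = -0.080412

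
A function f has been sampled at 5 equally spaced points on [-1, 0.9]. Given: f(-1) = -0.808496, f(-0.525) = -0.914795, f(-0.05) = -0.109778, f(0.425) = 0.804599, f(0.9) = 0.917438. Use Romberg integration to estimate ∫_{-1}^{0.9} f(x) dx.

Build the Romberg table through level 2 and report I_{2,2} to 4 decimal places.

-0.0862

I_{0,0} (trapezoid, 1 panel, h=1.9000): 0.103495
I_{1,0} (trapezoid, 2 panels, h=0.9500): -0.052542
I_{2,0} (trapezoid, 4 panels, h=0.4750): -0.078614
I_{1,1} = -0.052542 + (-0.052542 − 0.103495)/3 = -0.104554
I_{2,1} = -0.078614 + (-0.078614 − (-0.052542))/3 = -0.087305
I_{2,2} = -0.087305 + (-0.087305 − (-0.104554))/15 = -0.086155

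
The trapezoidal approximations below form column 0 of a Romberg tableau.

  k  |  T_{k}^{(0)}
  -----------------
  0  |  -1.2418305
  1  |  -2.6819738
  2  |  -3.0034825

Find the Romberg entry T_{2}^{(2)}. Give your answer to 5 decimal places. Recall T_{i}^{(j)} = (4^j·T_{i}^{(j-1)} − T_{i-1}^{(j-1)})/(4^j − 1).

Richardson extrapolation on the trapezoidal column (denominator 4−1=3):
T_{1}^{(1)} = -2.6819738 + (-2.6819738 − (-1.2418305))/3 = -3.1620216
T_{2}^{(1)} = (4·(-3.0034825) − (-2.6819738)) / 3 = -3.1106521
T_{2}^{(2)} = -3.1106521 + (-3.1106521 − (-3.1620216))/15 = -3.1072275

-3.10723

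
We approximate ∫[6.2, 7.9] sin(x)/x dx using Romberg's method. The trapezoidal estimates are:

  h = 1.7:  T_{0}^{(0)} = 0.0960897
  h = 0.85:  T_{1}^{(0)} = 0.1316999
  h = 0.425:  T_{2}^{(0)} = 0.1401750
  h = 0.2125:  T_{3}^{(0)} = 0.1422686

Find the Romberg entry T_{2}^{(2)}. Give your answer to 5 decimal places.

T_{1}^{(1)} = (4·0.1316999 − 0.0960897) / 3 = 0.1435700
T_{2}^{(1)} = 0.1401750 + (0.1401750 − 0.1316999)/3 = 0.1430000
T_{2}^{(2)} = (16·0.1430000 − 0.1435700) / 15 = 0.1429620

0.14296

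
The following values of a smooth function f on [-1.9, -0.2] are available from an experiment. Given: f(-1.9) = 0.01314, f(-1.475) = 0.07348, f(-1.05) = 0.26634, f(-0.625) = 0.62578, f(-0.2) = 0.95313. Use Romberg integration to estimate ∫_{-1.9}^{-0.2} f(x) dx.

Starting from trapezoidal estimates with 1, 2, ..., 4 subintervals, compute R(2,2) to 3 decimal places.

0.611

R(0,0) (trapezoid, 1 panel, h=1.7000): 0.82133
R(1,0) (trapezoid, 2 panels, h=0.8500): 0.63705
R(2,0) (trapezoid, 4 panels, h=0.4250): 0.61571
R(1,1) = 0.63705 + (0.63705 − 0.82133)/3 = 0.57562
R(2,1) = 0.61571 + (0.61571 − 0.63705)/3 = 0.60860
R(2,2) = 0.60860 + (0.60860 − 0.57562)/15 = 0.61080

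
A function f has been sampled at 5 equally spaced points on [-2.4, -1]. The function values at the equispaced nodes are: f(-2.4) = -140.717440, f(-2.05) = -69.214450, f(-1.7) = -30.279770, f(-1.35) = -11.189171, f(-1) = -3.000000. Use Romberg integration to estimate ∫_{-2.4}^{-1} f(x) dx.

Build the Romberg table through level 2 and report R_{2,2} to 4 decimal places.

-61.3246

R_{0,0} (trapezoid, 1 panel, h=1.4000): -100.602208
R_{1,0} (trapezoid, 2 panels, h=0.7000): -71.496943
R_{2,0} (trapezoid, 4 panels, h=0.3500): -63.889739
R_{1,1} = -71.496943 + (-71.496943 − (-100.602208))/3 = -61.795188
R_{2,1} = -63.889739 + (-63.889739 − (-71.496943))/3 = -61.354004
R_{2,2} = -61.354004 + (-61.354004 − (-61.795188))/15 = -61.324592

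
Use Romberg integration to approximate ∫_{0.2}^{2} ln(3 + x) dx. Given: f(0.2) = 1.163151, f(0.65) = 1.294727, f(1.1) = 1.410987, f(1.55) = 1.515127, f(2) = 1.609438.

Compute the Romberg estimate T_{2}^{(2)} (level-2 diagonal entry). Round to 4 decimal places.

2.5251

T_{0}^{(0)} (trapezoid, 1 panel, h=1.8000): 2.495330
T_{1}^{(0)} (trapezoid, 2 panels, h=0.9000): 2.517553
T_{2}^{(0)} (trapezoid, 4 panels, h=0.4500): 2.523211
T_{1}^{(1)} = 2.517553 + (2.517553 − 2.495330)/3 = 2.524961
T_{2}^{(1)} = 2.523211 + (2.523211 − 2.517553)/3 = 2.525097
T_{2}^{(2)} = 2.525097 + (2.525097 − 2.524961)/15 = 2.525106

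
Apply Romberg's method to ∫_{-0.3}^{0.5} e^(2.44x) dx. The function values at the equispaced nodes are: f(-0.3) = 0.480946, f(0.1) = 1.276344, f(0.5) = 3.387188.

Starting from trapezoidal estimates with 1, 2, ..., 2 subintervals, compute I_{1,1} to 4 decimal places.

I_{0,0} (trapezoid, 1 panel, h=0.8000): 1.547254
I_{1,0} (trapezoid, 2 panels, h=0.4000): 1.284164
I_{1,1} = 1.284164 + (1.284164 − 1.547254)/3 = 1.196467

1.1965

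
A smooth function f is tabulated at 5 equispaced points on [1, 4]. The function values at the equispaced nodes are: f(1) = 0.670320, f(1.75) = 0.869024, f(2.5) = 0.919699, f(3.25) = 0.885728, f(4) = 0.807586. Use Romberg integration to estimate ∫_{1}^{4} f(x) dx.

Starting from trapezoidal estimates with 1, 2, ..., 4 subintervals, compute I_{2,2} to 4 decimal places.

I_{0,0} (trapezoid, 1 panel, h=3.0000): 2.216859
I_{1,0} (trapezoid, 2 panels, h=1.5000): 2.487978
I_{2,0} (trapezoid, 4 panels, h=0.7500): 2.560053
I_{1,1} = 2.487978 + (2.487978 − 2.216859)/3 = 2.578351
I_{2,1} = 2.560053 + (2.560053 − 2.487978)/3 = 2.584078
I_{2,2} = 2.584078 + (2.584078 − 2.578351)/15 = 2.584460

2.5845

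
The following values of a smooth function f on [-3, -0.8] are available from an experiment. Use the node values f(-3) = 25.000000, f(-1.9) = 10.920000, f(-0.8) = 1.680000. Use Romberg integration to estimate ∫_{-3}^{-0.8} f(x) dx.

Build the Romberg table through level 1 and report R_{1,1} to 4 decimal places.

R_{0,0} (trapezoid, 1 panel, h=2.2000): 29.348000
R_{1,0} (trapezoid, 2 panels, h=1.1000): 26.686000
R_{1,1} = 26.686000 + (26.686000 − 29.348000)/3 = 25.798667

25.7987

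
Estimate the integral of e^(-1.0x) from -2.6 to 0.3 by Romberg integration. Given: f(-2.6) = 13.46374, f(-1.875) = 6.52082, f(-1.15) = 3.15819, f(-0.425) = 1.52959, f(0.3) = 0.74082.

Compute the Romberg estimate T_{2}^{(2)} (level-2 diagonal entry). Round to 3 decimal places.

T_{0}^{(0)} (trapezoid, 1 panel, h=2.9000): 20.59661
T_{1}^{(0)} (trapezoid, 2 panels, h=1.4500): 14.87768
T_{2}^{(0)} (trapezoid, 4 panels, h=0.7250): 13.27539
T_{1}^{(1)} = 14.87768 + (14.87768 − 20.59661)/3 = 12.97137
T_{2}^{(1)} = 13.27539 + (13.27539 − 14.87768)/3 = 12.74129
T_{2}^{(2)} = 12.74129 + (12.74129 − 12.97137)/15 = 12.72595

12.726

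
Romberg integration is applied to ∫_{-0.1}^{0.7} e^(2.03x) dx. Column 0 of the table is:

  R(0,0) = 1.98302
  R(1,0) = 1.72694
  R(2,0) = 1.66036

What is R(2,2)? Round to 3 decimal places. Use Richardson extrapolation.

Richardson extrapolation on the trapezoidal column (denominator 4−1=3):
R(1,1) = 1.72694 + (1.72694 − 1.98302)/3 = 1.64158
R(2,1) = (4·1.66036 − 1.72694) / 3 = 1.63817
R(2,2) = (16·1.63817 − 1.64158) / 15 = 1.63794

1.638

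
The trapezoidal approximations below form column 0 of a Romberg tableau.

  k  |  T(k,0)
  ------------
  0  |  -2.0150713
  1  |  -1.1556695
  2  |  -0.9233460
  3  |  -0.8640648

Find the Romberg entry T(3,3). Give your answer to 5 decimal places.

-0.84420

Richardson extrapolation on the trapezoidal column (denominator 4−1=3):
T(1,1) = (4·(-1.1556695) − (-2.0150713)) / 3 = -0.8692022
T(2,1) = -0.9233460 + (-0.9233460 − (-1.1556695))/3 = -0.8459048
T(3,1) = -0.8640648 + (-0.8640648 − (-0.9233460))/3 = -0.8443044
T(2,2) = -0.8459048 + (-0.8459048 − (-0.8692022))/15 = -0.8443516
T(3,2) = -0.8443044 + (-0.8443044 − (-0.8459048))/15 = -0.8441977
T(3,3) = -0.8441977 + (-0.8441977 − (-0.8443516))/63 = -0.8441953
(Column j=1 coincides with Simpson's rule on the same nodes.)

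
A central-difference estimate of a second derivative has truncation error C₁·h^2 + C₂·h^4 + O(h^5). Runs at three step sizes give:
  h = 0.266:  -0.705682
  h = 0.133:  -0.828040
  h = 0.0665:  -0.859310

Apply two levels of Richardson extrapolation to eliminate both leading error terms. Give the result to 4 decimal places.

First eliminate the h^2 term (factor 2^2 = 4):
  B₁ = (4·(-0.828040) − (-0.705682))/3 = -0.868826
  B₂ = (4·(-0.859310) − (-0.828040))/3 = -0.869733
Then eliminate the h^4 term (factor 2^4 = 16):
  (16·(-0.869733) − (-0.868826))/15 = -0.869793

-0.8698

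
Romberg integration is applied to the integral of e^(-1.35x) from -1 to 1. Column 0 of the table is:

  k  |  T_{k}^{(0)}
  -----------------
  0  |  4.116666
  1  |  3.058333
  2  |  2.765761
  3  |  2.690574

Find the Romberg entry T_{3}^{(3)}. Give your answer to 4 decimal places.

2.6653

Richardson extrapolation on the trapezoidal column (denominator 4−1=3):
T_{1}^{(1)} = 3.058333 + (3.058333 − 4.116666)/3 = 2.705555
T_{2}^{(1)} = 2.765761 + (2.765761 − 3.058333)/3 = 2.668237
T_{3}^{(1)} = 2.690574 + (2.690574 − 2.765761)/3 = 2.665512
T_{2}^{(2)} = (16·2.668237 − 2.705555) / 15 = 2.665749
T_{3}^{(2)} = (16·2.665512 − 2.668237) / 15 = 2.665330
T_{3}^{(3)} = (64·2.665330 − 2.665749) / 63 = 2.665323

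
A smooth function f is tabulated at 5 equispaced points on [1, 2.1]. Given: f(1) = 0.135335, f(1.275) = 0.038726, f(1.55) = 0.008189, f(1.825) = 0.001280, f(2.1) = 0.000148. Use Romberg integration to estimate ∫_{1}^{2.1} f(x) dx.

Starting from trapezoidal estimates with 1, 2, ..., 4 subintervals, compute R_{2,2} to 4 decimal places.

0.0284

R_{0,0} (trapezoid, 1 panel, h=1.1000): 0.074516
R_{1,0} (trapezoid, 2 panels, h=0.5500): 0.041762
R_{2,0} (trapezoid, 4 panels, h=0.2750): 0.031883
R_{1,1} = 0.041762 + (0.041762 − 0.074516)/3 = 0.030844
R_{2,1} = 0.031883 + (0.031883 − 0.041762)/3 = 0.028590
R_{2,2} = 0.028590 + (0.028590 − 0.030844)/15 = 0.028440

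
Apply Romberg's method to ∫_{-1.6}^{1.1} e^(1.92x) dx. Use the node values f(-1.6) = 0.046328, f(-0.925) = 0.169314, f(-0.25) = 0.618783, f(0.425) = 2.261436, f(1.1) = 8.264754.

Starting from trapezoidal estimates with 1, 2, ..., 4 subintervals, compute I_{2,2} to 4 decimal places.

I_{0,0} (trapezoid, 1 panel, h=2.7000): 11.219961
I_{1,0} (trapezoid, 2 panels, h=1.3500): 6.445337
I_{2,0} (trapezoid, 4 panels, h=0.6750): 4.863425
I_{1,1} = 6.445337 + (6.445337 − 11.219961)/3 = 4.853796
I_{2,1} = 4.863425 + (4.863425 − 6.445337)/3 = 4.336121
I_{2,2} = 4.336121 + (4.336121 − 4.853796)/15 = 4.301609

4.3016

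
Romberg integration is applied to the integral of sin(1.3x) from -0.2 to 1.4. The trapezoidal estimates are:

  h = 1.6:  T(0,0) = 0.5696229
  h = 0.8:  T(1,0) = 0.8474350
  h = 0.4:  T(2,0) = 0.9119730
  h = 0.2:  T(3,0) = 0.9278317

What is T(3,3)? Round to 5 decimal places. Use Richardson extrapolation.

T(1,1) = (4·0.8474350 − 0.5696229) / 3 = 0.9400390
T(2,1) = 0.9119730 + (0.9119730 − 0.8474350)/3 = 0.9334857
T(3,1) = 0.9278317 + (0.9278317 − 0.9119730)/3 = 0.9331179
T(2,2) = (16·0.9334857 − 0.9400390) / 15 = 0.9330488
T(3,2) = 0.9331179 + (0.9331179 − 0.9334857)/15 = 0.9330934
T(3,3) = 0.9330934 + (0.9330934 − 0.9330488)/63 = 0.9330941

0.93309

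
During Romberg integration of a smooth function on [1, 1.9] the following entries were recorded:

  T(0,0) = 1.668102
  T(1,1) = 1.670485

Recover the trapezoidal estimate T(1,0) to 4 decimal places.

From T(1,1) = (4·T(1,0) − T(0,0))/3, solve for T(1,0):
4·T(1,0) = 3·1.670485 + 1.668102 = 6.679557
T(1,0) = 1.669889

1.6699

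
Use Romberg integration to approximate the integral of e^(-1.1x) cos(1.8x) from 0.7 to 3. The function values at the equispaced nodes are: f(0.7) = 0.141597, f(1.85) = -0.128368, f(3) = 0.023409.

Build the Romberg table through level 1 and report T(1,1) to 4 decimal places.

-0.1336

T(0,0) (trapezoid, 1 panel, h=2.3000): 0.189757
T(1,0) (trapezoid, 2 panels, h=1.1500): -0.052745
T(1,1) = -0.052745 + (-0.052745 − 0.189757)/3 = -0.133579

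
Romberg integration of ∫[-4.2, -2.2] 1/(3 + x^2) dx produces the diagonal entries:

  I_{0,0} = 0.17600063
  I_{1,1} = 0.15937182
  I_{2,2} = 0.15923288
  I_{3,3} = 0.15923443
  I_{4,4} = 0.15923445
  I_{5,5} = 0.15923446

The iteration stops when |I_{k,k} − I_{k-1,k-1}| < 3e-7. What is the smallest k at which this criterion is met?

k = 4

|I_{1,1} − I_{0,0}| = 0.01662881 ≥ 3e-7
|I_{2,2} − I_{1,1}| = 0.00013894 ≥ 3e-7
|I_{3,3} − I_{2,2}| = 0.00000155 ≥ 3e-7
|I_{4,4} − I_{3,3}| = 0.00000002 < 3e-7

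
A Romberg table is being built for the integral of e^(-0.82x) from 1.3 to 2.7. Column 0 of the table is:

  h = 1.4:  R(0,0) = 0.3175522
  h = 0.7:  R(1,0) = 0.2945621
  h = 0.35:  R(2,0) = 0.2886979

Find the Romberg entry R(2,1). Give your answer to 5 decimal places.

Richardson extrapolation on the trapezoidal column (denominator 4−1=3):
R(2,1) = (4·0.2886979 − 0.2945621) / 3 = 0.2867432

0.28674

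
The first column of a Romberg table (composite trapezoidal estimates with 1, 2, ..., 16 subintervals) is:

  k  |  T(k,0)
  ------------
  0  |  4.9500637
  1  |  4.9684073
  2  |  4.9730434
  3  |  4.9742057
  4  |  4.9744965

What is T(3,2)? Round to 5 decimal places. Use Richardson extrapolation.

4.97459

T(2,1) = (4·4.9730434 − 4.9684073) / 3 = 4.9745888
T(3,1) = 4.9742057 + (4.9742057 − 4.9730434)/3 = 4.9745931
T(3,2) = 4.9745931 + (4.9745931 − 4.9745888)/15 = 4.9745934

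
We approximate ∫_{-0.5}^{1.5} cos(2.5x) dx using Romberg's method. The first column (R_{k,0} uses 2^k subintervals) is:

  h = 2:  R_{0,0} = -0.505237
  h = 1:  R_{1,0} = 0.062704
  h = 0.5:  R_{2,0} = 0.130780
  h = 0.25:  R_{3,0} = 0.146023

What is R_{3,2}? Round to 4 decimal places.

0.1509

R_{2,1} = 0.130780 + (0.130780 − 0.062704)/3 = 0.153472
R_{3,1} = 0.146023 + (0.146023 − 0.130780)/3 = 0.151104
R_{3,2} = 0.151104 + (0.151104 − 0.153472)/15 = 0.150946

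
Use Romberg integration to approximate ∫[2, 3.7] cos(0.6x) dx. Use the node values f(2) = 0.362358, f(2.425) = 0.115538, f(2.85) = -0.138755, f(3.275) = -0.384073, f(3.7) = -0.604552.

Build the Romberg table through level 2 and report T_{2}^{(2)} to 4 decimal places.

T_{0}^{(0)} (trapezoid, 1 panel, h=1.7000): -0.205865
T_{1}^{(0)} (trapezoid, 2 panels, h=0.8500): -0.220874
T_{2}^{(0)} (trapezoid, 4 panels, h=0.4250): -0.224564
T_{1}^{(1)} = -0.220874 + (-0.220874 − (-0.205865))/3 = -0.225877
T_{2}^{(1)} = -0.224564 + (-0.224564 − (-0.220874))/3 = -0.225794
T_{2}^{(2)} = -0.225794 + (-0.225794 − (-0.225877))/15 = -0.225788

-0.2258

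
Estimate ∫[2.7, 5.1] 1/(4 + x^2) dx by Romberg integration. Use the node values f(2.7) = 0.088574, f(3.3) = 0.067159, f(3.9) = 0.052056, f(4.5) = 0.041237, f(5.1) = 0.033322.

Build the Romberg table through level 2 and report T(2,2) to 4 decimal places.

0.1319

T(0,0) (trapezoid, 1 panel, h=2.4000): 0.146275
T(1,0) (trapezoid, 2 panels, h=1.2000): 0.135605
T(2,0) (trapezoid, 4 panels, h=0.6000): 0.132840
T(1,1) = 0.135605 + (0.135605 − 0.146275)/3 = 0.132048
T(2,1) = 0.132840 + (0.132840 − 0.135605)/3 = 0.131918
T(2,2) = 0.131918 + (0.131918 − 0.132048)/15 = 0.131909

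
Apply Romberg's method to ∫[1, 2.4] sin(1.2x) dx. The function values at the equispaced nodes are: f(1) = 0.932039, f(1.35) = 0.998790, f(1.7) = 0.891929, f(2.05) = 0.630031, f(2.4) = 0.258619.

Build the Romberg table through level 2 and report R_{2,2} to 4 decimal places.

R_{0,0} (trapezoid, 1 panel, h=1.4000): 0.833461
R_{1,0} (trapezoid, 2 panels, h=0.7000): 1.041081
R_{2,0} (trapezoid, 4 panels, h=0.3500): 1.090628
R_{1,1} = 1.041081 + (1.041081 − 0.833461)/3 = 1.110288
R_{2,1} = 1.090628 + (1.090628 − 1.041081)/3 = 1.107144
R_{2,2} = 1.107144 + (1.107144 − 1.110288)/15 = 1.106934

1.1069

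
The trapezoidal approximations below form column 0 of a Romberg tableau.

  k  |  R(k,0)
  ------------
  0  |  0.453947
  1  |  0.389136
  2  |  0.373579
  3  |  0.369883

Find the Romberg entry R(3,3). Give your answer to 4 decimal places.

Richardson extrapolation on the trapezoidal column (denominator 4−1=3):
R(1,1) = 0.389136 + (0.389136 − 0.453947)/3 = 0.367532
R(2,1) = 0.373579 + (0.373579 − 0.389136)/3 = 0.368393
R(3,1) = 0.369883 + (0.369883 − 0.373579)/3 = 0.368651
R(2,2) = 0.368393 + (0.368393 − 0.367532)/15 = 0.368450
R(3,2) = (16·0.368651 − 0.368393) / 15 = 0.368668
R(3,3) = (64·0.368668 − 0.368450) / 63 = 0.368671

0.3687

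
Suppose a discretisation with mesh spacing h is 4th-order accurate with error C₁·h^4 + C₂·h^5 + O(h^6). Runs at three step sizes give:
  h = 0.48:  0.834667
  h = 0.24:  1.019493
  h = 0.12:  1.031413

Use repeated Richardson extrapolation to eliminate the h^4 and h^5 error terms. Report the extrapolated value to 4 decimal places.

First eliminate the h^4 term (factor 2^4 = 16):
  B₁ = (16·1.019493 − 0.834667)/15 = 1.031815
  B₂ = (16·1.031413 − 1.019493)/15 = 1.032208
Then eliminate the h^5 term (factor 2^5 = 32):
  (32·1.032208 − 1.031815)/31 = 1.032221

1.0322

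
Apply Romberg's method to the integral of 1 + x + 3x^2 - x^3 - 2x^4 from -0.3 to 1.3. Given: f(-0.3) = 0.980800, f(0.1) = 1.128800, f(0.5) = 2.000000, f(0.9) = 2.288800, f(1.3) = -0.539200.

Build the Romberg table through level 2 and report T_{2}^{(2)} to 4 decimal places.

T_{0}^{(0)} (trapezoid, 1 panel, h=1.6000): 0.353280
T_{1}^{(0)} (trapezoid, 2 panels, h=0.8000): 1.776640
T_{2}^{(0)} (trapezoid, 4 panels, h=0.4000): 2.255360
T_{1}^{(1)} = 1.776640 + (1.776640 − 0.353280)/3 = 2.251093
T_{2}^{(1)} = 2.255360 + (2.255360 − 1.776640)/3 = 2.414933
T_{2}^{(2)} = 2.414933 + (2.414933 − 2.251093)/15 = 2.425856

2.4259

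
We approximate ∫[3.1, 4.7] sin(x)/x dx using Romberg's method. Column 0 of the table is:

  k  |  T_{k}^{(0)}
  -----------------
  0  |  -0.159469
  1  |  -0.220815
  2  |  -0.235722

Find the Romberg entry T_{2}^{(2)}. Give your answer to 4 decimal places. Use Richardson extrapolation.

-0.2407

Richardson extrapolation on the trapezoidal column (denominator 4−1=3):
T_{1}^{(1)} = -0.220815 + (-0.220815 − (-0.159469))/3 = -0.241264
T_{2}^{(1)} = (4·(-0.235722) − (-0.220815)) / 3 = -0.240691
T_{2}^{(2)} = (16·(-0.240691) − (-0.241264)) / 15 = -0.240653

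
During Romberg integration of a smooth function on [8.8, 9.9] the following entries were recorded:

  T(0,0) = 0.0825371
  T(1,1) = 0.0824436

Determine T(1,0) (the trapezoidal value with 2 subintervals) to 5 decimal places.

From T(1,1) = (4·T(1,0) − T(0,0))/3, solve for T(1,0):
4·T(1,0) = 3·0.0824436 + 0.0825371 = 0.3298679
T(1,0) = 0.0824670

0.08247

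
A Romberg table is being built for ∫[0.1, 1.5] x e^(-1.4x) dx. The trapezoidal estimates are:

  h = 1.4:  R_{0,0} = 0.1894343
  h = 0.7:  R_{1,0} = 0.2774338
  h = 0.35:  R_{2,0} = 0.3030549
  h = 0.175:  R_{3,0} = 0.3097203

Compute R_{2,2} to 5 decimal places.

Richardson extrapolation on the trapezoidal column (denominator 4−1=3):
R_{1,1} = 0.2774338 + (0.2774338 − 0.1894343)/3 = 0.3067670
R_{2,1} = 0.3030549 + (0.3030549 − 0.2774338)/3 = 0.3115953
R_{2,2} = (16·0.3115953 − 0.3067670) / 15 = 0.3119172

0.31192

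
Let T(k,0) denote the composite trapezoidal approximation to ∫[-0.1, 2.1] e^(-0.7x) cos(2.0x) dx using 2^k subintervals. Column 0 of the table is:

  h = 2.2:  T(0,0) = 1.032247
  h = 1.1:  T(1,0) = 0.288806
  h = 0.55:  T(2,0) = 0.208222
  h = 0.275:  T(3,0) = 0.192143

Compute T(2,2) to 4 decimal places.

0.1907

Richardson extrapolation on the trapezoidal column (denominator 4−1=3):
T(1,1) = 0.288806 + (0.288806 − 1.032247)/3 = 0.040992
T(2,1) = 0.208222 + (0.208222 − 0.288806)/3 = 0.181361
T(2,2) = (16·0.181361 − 0.040992) / 15 = 0.190719
(Column j=1 coincides with Simpson's rule on the same nodes.)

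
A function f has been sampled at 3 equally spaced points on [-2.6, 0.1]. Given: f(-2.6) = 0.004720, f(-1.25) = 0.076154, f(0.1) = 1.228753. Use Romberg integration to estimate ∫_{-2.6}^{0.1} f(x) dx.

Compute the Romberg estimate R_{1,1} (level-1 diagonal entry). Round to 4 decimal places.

R_{0,0} (trapezoid, 1 panel, h=2.7000): 1.665189
R_{1,0} (trapezoid, 2 panels, h=1.3500): 0.935402
R_{1,1} = 0.935402 + (0.935402 − 1.665189)/3 = 0.692140

0.6921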